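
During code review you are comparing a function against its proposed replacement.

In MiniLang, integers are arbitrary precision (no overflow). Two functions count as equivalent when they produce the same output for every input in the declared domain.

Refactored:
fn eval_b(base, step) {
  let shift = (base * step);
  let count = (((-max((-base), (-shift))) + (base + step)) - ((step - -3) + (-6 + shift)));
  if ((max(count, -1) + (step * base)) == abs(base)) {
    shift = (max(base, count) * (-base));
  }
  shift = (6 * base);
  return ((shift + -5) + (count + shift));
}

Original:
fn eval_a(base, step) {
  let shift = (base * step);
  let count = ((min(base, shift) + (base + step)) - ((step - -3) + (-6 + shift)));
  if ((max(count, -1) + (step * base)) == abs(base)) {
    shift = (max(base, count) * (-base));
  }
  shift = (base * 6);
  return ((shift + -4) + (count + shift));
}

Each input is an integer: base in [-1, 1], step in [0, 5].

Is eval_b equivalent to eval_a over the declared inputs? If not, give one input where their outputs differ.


Input base=-1, step=0: -15 from eval_a versus -16 from eval_b.
verdict: not equivalent; witness: base=-1, step=0


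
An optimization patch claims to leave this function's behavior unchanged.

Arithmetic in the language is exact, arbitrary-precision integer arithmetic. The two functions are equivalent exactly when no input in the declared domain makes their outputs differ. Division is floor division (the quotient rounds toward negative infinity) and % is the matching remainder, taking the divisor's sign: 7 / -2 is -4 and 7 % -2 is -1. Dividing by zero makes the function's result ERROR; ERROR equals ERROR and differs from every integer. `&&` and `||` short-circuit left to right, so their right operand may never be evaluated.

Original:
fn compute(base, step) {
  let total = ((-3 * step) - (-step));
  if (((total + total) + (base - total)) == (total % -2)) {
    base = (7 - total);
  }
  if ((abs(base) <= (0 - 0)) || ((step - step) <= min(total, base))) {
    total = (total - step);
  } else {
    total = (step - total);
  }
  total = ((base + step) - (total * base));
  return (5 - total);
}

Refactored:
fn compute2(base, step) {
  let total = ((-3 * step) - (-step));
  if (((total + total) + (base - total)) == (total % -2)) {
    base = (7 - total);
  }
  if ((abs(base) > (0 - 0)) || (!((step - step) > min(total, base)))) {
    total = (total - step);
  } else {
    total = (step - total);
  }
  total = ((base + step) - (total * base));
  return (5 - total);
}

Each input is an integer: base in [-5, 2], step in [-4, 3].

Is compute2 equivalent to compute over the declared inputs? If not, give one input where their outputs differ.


Input base=-5, step=-4: 74 from compute versus -46 from compute2.
verdict: not equivalent; witness: base=-5, step=-4


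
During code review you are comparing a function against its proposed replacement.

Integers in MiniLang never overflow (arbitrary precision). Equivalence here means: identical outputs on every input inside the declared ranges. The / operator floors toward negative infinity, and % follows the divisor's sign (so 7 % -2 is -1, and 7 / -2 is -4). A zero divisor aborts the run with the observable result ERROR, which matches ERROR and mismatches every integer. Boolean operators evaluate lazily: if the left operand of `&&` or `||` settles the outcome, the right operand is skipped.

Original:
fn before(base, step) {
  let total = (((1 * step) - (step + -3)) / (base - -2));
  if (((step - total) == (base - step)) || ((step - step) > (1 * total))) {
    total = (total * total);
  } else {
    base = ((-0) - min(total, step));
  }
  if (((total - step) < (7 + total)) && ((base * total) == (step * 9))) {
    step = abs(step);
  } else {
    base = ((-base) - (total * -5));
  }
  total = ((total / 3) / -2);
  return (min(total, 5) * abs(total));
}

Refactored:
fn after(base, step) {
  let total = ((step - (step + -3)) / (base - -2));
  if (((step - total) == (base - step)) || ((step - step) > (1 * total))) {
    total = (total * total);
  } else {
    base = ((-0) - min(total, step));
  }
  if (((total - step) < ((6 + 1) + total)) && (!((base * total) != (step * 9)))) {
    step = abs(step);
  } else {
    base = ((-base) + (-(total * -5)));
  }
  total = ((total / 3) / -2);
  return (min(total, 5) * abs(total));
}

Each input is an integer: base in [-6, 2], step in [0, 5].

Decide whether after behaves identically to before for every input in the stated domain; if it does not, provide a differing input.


This is a faithful refactor — constant usage differs; and comparison usage differs; and boolean connective usage differs; and arithmetic usage differs, but the computed results match everywhere.
As a probe, take base=2, step=5: before runs total = 0; (((step - total) == (base - step)) || ((step - step) > (1 * total))) -> false; base = 0; (((total - step) < (7 + total)) && ((base * total) == (step * 9))) -> false; base = 0; total = 0; return 0; after runs total = 0; (((step - total) == (base - step)) || ((step - step) > (1 * total))) -> false; base = 0; (((total - step) < ((6 + 1) + total)) && (!((base * total) != (step * 9)))) -> false; base = 0; total = 0; return 0; both end at 0.
Across all 54 domain points the two functions coincide.
verdict: equivalent


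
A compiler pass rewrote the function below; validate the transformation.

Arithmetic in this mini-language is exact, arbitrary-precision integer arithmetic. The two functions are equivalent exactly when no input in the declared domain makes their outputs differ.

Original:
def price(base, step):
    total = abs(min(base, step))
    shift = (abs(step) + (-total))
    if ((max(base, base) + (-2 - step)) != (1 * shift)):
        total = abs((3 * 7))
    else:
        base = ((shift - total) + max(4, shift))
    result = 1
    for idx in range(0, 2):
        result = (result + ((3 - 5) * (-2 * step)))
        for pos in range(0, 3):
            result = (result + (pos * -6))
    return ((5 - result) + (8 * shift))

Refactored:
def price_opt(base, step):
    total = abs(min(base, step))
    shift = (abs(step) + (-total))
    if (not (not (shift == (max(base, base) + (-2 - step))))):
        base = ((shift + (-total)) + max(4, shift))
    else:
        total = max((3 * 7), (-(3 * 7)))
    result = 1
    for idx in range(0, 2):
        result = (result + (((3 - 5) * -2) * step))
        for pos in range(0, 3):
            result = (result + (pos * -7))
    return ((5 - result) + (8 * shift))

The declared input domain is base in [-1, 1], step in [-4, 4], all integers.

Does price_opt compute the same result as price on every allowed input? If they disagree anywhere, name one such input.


These are not equivalent — on base=-1, step=-4 the outputs split (72 vs 78).
price: total = 4; shift = 0; ((max(base, base) + (-2 - step)) != (1 * shift)) -> true; total = 21; result = 1; [idx=0]; result = -15; [pos=0]; result = -15; [pos=1]; result = -21; [pos=2]; result = -33; [idx=1]; result = -49; [pos=0]; result = -49; [pos=1]; result = -55; [pos=2]; result = -67; return 72
price_opt: total = 4; shift = 0; (not (not (shift == (max(base, base) + (-2 - step))))) -> false; total = 21; result = 1; [idx=0]; result = -15; [pos=0]; result = -15; [pos=1]; result = -22; [pos=2]; result = -36; [idx=1]; result = -52; [pos=0]; result = -52; [pos=1]; result = -59; [pos=2]; result = -73; return 78
verdict: not equivalent; witness: base=-1, step=-4


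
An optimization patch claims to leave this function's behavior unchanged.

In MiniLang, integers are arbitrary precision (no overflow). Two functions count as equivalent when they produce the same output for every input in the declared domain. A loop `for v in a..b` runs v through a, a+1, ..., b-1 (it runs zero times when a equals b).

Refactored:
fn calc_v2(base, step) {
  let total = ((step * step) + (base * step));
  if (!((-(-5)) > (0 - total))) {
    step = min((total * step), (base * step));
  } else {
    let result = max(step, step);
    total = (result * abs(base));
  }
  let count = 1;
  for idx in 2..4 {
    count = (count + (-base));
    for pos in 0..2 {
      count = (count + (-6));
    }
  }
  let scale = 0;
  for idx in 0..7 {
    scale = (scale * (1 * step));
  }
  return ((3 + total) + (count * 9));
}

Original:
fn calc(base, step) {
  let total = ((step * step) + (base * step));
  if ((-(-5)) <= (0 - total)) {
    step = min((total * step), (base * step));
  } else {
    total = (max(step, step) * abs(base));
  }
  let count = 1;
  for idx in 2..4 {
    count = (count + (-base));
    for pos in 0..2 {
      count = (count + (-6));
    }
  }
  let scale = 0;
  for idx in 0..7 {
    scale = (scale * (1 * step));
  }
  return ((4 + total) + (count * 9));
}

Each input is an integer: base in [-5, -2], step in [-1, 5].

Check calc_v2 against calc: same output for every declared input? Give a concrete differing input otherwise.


Take base=-5, step=-1.
calc: total = 6; ((-(-5)) <= (0 - total)) -> false; total = -5; count = 1; [idx=2]; count = 6; [pos=0]; count = 0; [pos=1]; count = -6; [idx=3]; count = -1; [pos=0]; count = -7; [pos=1]; count = -13; scale = 0; [idx=0]; scale = 0; [idx=1]; scale = 0; [idx=2]; scale = 0; [idx=3]; scale = 0; [idx=4]; scale = 0; [idx=5]; scale = 0; [idx=6]; scale = 0; return -118
calc_v2: total = 6; (!((-(-5)) > (0 - total))) -> false; result = -1; total = -5; count = 1; [idx=2]; count = 6; [pos=0]; count = 0; [pos=1]; count = -6; [idx=3]; count = -1; [pos=0]; count = -7; [pos=1]; count = -13; scale = 0; [idx=0]; scale = 0; [idx=1]; scale = 0; [idx=2]; scale = 0; [idx=3]; scale = 0; [idx=4]; scale = 0; [idx=5]; scale = 0; [idx=6]; scale = 0; return -119
-118 against -119: the behavior changed.
verdict: not equivalent; witness: base=-5, step=-1


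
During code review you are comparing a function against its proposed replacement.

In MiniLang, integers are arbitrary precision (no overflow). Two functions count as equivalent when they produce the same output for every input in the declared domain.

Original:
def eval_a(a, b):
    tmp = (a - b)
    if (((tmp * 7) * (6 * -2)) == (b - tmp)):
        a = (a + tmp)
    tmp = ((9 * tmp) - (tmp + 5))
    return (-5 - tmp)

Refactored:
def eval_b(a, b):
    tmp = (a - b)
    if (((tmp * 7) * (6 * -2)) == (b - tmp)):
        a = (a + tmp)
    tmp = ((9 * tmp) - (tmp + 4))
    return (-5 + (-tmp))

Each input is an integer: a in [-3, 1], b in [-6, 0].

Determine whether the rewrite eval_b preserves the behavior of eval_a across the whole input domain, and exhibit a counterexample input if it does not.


Consider the input a=-3, b=-6.
eval_a: tmp=3, then (((tmp * 7) * (6 * -2)) == (b - tmp)) is false, then tmp=19, then returns -24
eval_b: tmp=3, then (((tmp * 7) * (6 * -2)) == (b - tmp)) is false, then tmp=20, then returns -25
-24 vs -25 — the two versions disagree here.
verdict: not equivalent; witness: a=-3, b=-6


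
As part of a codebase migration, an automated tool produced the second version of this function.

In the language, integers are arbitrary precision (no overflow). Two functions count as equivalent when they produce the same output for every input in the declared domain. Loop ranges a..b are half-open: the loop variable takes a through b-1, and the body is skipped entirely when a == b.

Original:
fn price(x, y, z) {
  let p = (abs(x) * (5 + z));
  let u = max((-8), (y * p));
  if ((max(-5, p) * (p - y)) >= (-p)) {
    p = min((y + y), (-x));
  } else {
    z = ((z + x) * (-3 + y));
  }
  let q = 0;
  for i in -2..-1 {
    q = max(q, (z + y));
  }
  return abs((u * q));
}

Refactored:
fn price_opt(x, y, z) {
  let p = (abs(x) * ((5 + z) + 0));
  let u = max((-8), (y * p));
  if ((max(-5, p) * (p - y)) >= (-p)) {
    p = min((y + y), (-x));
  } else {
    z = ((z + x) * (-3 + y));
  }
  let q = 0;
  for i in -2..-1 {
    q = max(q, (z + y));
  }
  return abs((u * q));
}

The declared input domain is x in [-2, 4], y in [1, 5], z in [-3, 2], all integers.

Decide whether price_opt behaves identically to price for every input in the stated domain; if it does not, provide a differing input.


Changes here: arithmetic usage differs; and constant usage differs; the full 210-point sweep finds no disagreement.
verdict: equivalent


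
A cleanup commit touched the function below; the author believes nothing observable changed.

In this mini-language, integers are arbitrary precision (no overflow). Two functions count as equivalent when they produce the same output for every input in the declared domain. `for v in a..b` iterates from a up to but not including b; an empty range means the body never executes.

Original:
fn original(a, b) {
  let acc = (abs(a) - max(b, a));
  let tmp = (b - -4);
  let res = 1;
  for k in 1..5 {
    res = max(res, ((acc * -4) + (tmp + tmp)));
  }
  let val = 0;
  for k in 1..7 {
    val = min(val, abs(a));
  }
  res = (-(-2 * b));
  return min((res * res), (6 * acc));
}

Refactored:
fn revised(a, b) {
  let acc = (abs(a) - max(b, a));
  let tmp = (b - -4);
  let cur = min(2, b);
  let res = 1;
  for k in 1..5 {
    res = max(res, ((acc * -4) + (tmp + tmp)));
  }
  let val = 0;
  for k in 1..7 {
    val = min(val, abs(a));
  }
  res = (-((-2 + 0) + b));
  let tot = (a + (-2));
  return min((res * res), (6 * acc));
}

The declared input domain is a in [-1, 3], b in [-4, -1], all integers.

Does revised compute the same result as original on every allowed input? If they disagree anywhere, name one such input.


Not equivalent: a=-1, b=-1 separates them (4 vs 9).
original: acc=2, then tmp=3, then res=1, then (k=1), then res=1, then (k=2), then res=1, then (k=3), then res=1, then (k=4), then res=1, then val=0, then (k=1), then val=0, then (k=2), then val=0, then (k=3), then val=0, then (k=4), then val=0, then (k=5), then val=0, then (k=6), then val=0, then res=-2, then returns 4
revised: acc=2, then tmp=3, then cur=-1, then res=1, then (k=1), then res=1, then (k=2), then res=1, then (k=3), then res=1, then (k=4), then res=1, then val=0, then (k=1), then val=0, then (k=2), then val=0, then (k=3), then val=0, then (k=4), then val=0, then (k=5), then val=0, then (k=6), then val=0, then res=3, then tot=-3, then returns 9
verdict: not equivalent; witness: a=-1, b=-1


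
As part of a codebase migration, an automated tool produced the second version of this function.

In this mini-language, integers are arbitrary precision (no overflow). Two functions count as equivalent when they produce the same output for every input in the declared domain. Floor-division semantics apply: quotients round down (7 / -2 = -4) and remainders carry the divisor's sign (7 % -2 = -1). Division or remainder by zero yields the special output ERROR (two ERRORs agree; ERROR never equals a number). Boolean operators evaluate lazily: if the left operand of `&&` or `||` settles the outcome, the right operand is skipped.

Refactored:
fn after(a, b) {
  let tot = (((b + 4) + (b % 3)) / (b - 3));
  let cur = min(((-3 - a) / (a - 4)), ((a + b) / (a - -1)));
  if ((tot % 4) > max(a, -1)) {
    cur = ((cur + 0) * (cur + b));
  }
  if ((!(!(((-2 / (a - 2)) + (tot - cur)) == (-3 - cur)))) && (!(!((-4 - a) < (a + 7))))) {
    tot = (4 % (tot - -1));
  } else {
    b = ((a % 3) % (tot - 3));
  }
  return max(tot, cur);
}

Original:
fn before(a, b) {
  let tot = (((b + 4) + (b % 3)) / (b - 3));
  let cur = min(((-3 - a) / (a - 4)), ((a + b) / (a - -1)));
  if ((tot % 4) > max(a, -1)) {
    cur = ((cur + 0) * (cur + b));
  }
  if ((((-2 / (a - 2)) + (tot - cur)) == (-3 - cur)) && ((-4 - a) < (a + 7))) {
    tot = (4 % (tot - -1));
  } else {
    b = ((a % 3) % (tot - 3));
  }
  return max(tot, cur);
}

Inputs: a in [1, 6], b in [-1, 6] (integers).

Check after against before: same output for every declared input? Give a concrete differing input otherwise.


Changes here: boolean connective usage differs; the full 48-point sweep finds no disagreement.
verdict: equivalent


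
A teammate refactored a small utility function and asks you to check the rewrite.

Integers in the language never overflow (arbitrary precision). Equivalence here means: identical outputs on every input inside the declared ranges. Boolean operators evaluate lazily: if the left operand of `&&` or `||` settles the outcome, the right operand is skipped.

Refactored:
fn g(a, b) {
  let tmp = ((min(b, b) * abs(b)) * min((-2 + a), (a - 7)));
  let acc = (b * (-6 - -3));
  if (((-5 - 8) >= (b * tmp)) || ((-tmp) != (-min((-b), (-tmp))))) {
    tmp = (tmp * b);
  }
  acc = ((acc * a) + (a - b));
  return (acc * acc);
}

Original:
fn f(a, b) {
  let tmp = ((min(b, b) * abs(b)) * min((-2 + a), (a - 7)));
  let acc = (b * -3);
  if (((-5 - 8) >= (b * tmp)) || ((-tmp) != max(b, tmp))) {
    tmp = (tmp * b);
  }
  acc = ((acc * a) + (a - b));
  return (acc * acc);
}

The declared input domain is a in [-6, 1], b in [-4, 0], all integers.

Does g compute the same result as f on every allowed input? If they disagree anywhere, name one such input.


Comparing the listings, the differences include: constant usage differs; also min/max/abs usage differs; also arithmetic usage differs.
As a probe, take a=-2, b=-4: f runs tmp = 144; acc = 12; (((-5 - 8) >= (b * tmp)) || ((-tmp) != max(b, tmp))) -> true; tmp = -576; acc = -22; return 484; g runs tmp = 144; acc = 12; (((-5 - 8) >= (b * tmp)) || ((-tmp) != (-min((-b), (-tmp))))) -> true; tmp = -576; acc = -22; return 484; both end at 484.
Checked all 40 inputs in the declared domain: the outputs agree on every one.
verdict: equivalent


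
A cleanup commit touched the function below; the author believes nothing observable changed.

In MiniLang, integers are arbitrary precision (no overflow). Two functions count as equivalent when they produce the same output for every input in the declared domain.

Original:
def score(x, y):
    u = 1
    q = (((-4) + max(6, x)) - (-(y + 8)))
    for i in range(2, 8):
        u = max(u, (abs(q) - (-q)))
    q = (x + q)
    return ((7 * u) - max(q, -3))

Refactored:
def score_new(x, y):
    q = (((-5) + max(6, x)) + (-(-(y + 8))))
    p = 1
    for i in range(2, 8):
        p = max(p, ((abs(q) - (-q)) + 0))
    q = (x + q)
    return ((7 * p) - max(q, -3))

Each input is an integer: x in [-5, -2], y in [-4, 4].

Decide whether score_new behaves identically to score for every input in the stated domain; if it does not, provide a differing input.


At x=-5, y=-4: score gives 83, score_new gives 70.
verdict: not equivalent; witness: x=-5, y=-4


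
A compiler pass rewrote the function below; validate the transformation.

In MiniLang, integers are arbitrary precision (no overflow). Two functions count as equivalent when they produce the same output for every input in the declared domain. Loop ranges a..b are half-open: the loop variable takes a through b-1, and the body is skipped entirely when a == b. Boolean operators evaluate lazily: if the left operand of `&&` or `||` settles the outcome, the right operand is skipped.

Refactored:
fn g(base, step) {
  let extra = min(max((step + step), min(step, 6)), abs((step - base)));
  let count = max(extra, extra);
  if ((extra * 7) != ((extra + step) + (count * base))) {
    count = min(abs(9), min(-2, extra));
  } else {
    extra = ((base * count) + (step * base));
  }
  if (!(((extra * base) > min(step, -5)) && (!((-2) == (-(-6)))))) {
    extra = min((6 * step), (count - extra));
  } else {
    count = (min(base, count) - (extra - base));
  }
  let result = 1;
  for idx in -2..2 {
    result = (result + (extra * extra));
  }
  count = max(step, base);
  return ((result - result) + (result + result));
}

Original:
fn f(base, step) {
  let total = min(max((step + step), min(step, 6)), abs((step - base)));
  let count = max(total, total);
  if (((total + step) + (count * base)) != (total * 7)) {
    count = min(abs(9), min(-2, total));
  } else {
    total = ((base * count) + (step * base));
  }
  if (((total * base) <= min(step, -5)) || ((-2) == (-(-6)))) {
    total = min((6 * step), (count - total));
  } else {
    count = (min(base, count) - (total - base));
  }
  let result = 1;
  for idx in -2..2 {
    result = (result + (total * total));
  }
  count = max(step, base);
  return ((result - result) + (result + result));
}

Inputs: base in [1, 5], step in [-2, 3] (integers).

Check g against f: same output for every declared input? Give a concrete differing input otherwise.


Changes here: local variable names differ, plus boolean connective usage differs, plus comparison usage differs; the full 30-point sweep finds no disagreement.
verdict: equivalent


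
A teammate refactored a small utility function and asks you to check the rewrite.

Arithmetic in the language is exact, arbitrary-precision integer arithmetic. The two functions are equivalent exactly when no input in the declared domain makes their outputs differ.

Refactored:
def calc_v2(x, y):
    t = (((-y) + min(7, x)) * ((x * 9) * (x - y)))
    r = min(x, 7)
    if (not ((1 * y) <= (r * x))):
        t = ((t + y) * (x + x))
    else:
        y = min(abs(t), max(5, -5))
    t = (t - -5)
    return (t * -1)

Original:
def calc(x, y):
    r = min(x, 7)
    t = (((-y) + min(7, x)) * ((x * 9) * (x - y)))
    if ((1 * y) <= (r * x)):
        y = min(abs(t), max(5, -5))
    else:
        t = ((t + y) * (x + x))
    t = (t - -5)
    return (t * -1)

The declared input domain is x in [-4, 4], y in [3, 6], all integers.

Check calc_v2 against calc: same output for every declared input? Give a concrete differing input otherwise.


Side by side, the visible changes include: boolean connective usage differs.
Tracing x=-1, y=5: calc: r=-1, then t=-324, then ((1 * y) <= (r * x)) is false, then t=638, then t=643, then returns -643 | calc_v2: t=-324, then r=-1, then (not ((1 * y) <= (r * x))) is true, then t=638, then t=643, then returns -643 — matching result -643.
An exhaustive pass over the 36 declared inputs shows identical outputs.
verdict: equivalent


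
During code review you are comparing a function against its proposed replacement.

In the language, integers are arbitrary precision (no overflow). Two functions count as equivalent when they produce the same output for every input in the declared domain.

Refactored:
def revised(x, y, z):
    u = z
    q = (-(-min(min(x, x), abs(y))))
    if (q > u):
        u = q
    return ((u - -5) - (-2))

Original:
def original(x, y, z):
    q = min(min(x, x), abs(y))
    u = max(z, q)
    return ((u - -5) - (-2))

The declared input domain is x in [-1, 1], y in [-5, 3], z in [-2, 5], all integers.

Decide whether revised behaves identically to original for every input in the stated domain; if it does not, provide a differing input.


Behavior is preserved: although min/max/abs usage differs; and branching structure differs; and statement counts differ; and comparison usage differs, the outputs never diverge.
As a probe, take x=1, y=-2, z=-2: original runs q=1, then u=1, then returns 8; revised runs u=-2, then q=1, then (q > u) is true, then u=1, then returns 8; both end at 8.
An exhaustive pass over the 216 declared inputs shows identical outputs.
verdict: equivalent


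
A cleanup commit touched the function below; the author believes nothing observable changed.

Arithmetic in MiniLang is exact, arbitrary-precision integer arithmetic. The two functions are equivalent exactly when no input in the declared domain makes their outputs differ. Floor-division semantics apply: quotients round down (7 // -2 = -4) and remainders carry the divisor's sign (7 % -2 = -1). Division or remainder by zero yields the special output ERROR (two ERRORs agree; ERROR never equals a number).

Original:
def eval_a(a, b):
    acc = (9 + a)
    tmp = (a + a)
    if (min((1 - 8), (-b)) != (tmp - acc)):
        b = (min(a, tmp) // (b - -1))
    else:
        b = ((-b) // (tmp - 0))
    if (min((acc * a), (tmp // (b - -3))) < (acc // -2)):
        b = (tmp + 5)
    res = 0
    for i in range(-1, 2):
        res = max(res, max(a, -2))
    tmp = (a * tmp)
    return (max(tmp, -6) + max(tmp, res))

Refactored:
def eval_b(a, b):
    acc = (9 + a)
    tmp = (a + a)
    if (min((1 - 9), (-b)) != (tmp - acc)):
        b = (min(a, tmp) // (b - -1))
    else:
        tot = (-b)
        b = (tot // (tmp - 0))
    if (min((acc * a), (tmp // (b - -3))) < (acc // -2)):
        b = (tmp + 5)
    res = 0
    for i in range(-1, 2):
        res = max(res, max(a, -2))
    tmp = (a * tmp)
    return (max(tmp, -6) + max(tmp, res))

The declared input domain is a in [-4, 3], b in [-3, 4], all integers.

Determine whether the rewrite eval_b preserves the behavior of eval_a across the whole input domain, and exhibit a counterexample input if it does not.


Run the pair on a=1, b=-1.
eval_a: acc := 10 | tmp := 2 | (min((1 - 8), (-b)) != (tmp - acc)): true | divide-by-zero, output ERROR
eval_b: acc := 10 | tmp := 2 | (min((1 - 9), (-b)) != (tmp - acc)): false | tot := 1 | b := 0 | (min((acc * a), (tmp // (b - -3))) < (acc // -2)): false | res := 0 | iter i=-1: | res := 1 | iter i=0: | res := 1 | iter i=1: | res := 1 | tmp := 2 | result 4
ERROR against 4: the behavior changed.
verdict: not equivalent; witness: a=1, b=-1


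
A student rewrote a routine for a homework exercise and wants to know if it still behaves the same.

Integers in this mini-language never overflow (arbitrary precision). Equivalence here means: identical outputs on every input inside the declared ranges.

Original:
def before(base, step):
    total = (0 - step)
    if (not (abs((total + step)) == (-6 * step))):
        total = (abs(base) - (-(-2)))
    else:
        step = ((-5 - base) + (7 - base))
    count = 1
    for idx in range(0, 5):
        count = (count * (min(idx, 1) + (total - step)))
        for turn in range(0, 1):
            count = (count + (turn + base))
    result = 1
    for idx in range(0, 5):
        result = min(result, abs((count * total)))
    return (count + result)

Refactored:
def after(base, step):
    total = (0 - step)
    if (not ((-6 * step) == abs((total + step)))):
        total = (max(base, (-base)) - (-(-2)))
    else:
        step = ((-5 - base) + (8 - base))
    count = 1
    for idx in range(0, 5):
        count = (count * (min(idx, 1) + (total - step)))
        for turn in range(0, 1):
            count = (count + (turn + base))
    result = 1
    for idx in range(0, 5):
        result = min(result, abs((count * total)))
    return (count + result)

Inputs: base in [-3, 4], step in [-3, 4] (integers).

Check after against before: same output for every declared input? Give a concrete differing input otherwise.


Consider the input base=-3, step=0.
before: total=0, then (not (abs((total + step)) == (-6 * step))) is false, then step=8, then count=1, then (idx=0), then count=-8, then (turn=0), then count=-11, then (idx=1), then count=77, then (turn=0), then count=74, then (idx=2), then count=-518, then (turn=0), then count=-521, then (idx=3), then count=3647, then (turn=0), then count=3644, then (idx=4), then count=-25508, then (turn=0), then count=-25511, then result=1, then (idx=0), then result=0, then (idx=1), then result=0, then (idx=2), then result=0, then (idx=3), then result=0, then (idx=4), then result=0, then returns -25511
after: total=0, then (not ((-6 * step) == abs((total + step)))) is false, then step=9, then count=1, then (idx=0), then count=-9, then (turn=0), then count=-12, then (idx=1), then count=96, then (turn=0), then count=93, then (idx=2), then count=-744, then (turn=0), then count=-747, then (idx=3), then count=5976, then (turn=0), then count=5973, then (idx=4), then count=-47784, then (turn=0), then count=-47787, then result=1, then (idx=0), then result=0, then (idx=1), then result=0, then (idx=2), then result=0, then (idx=3), then result=0, then (idx=4), then result=0, then returns -47787
-25511 vs -47787 — the two versions disagree here.
verdict: not equivalent; witness: base=-3, step=0


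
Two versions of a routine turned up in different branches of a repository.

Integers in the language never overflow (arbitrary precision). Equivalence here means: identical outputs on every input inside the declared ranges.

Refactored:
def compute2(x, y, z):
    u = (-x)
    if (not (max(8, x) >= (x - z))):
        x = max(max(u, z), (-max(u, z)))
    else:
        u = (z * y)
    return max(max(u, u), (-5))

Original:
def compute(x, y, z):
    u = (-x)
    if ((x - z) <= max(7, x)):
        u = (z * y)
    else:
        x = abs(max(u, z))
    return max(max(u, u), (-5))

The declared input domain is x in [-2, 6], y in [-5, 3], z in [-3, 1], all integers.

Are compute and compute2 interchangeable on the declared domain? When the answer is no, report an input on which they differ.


At x=5, y=-5, z=-3: compute gives -5, compute2 gives 15.
verdict: not equivalent; witness: x=5, y=-5, z=-3


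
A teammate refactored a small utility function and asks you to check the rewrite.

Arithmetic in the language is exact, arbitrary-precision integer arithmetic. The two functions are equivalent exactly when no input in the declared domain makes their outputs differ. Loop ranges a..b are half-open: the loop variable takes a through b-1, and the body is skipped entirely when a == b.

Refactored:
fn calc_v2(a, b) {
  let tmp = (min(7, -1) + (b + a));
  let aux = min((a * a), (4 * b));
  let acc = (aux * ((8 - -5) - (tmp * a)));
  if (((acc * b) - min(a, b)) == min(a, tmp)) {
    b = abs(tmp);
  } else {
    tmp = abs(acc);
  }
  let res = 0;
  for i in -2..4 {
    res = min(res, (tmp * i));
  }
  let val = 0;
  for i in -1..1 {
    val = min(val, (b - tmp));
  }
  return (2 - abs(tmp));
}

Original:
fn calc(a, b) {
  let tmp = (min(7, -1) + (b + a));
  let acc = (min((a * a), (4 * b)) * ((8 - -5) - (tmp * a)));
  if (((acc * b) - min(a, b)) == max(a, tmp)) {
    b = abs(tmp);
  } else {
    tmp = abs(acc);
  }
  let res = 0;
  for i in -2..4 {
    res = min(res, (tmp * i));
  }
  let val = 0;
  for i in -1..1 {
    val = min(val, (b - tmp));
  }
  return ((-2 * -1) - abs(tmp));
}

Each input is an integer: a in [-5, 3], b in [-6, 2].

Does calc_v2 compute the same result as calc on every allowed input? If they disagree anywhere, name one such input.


These are not equivalent — on a=-3, b=-1 the outputs split (-6 vs -3).
calc: tmp := -5 | acc := 8 | (((acc * b) - min(a, b)) == max(a, tmp)): false | tmp := 8 | res := 0 | iter i=-2: | res := -16 | iter i=-1: | res := -16 | iter i=0: | res := -16 | iter i=1: | res := -16 | iter i=2: | res := -16 | iter i=3: | res := -16 | val := 0 | iter i=-1: | val := -9 | iter i=0: | val := -9 | result -6
calc_v2: tmp := -5 | aux := -4 | acc := 8 | (((acc * b) - min(a, b)) == min(a, tmp)): true | b := 5 | res := 0 | iter i=-2: | res := 0 | iter i=-1: | res := 0 | iter i=0: | res := 0 | iter i=1: | res := -5 | iter i=2: | res := -10 | iter i=3: | res := -15 | val := 0 | iter i=-1: | val := 0 | iter i=0: | val := 0 | result -3
verdict: not equivalent; witness: a=-3, b=-1


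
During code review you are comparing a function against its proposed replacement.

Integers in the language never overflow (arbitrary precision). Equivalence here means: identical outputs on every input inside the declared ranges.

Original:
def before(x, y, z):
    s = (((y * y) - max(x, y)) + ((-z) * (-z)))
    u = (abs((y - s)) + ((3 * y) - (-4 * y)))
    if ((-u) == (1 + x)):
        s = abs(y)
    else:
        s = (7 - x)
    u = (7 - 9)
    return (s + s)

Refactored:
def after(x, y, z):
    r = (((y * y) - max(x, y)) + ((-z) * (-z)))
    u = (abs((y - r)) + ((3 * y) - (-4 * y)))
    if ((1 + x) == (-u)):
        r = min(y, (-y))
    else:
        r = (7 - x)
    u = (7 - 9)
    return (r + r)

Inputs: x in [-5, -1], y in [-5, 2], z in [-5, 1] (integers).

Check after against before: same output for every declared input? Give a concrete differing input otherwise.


Try x=-5, y=-5, z=-2.
before: s becomes 34; next u becomes 4; next ((-u) == (1 + x)) evaluates to true; next s becomes 5; next u becomes -2; next final value 10
after: r becomes 34; next u becomes 4; next ((1 + x) == (-u)) evaluates to true; next r becomes -5; next u becomes -2; next final value -10
10 != -10, so the rewrite changes behavior.
verdict: not equivalent; witness: x=-5, y=-5, z=-2


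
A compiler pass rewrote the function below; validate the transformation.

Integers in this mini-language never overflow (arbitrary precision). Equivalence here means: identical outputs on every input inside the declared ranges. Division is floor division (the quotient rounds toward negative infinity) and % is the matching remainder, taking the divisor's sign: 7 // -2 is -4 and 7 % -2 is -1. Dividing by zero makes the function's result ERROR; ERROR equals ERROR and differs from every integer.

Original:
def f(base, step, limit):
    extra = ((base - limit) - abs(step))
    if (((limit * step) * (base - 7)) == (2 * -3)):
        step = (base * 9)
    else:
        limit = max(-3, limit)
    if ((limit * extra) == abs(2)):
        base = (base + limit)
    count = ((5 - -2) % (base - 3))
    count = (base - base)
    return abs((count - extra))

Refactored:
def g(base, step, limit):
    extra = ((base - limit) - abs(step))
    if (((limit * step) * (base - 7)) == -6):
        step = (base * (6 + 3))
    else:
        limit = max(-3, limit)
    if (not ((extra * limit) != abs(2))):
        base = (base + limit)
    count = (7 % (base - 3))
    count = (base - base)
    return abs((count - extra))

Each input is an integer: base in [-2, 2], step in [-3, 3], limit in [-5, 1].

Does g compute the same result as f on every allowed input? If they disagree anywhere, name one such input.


Comparing the listings, the differences include: constant usage differs, plus arithmetic usage differs, plus comparison usage differs, plus boolean connective usage differs.
Tracing base=0, step=3, limit=-5: f: extra=2, then (((limit * step) * (base - 7)) == (2 * -3)) is false, then limit=-3, then ((limit * extra) == abs(2)) is false, then count=-2, then count=0, then returns 2 | g: extra=2, then (((limit * step) * (base - 7)) == -6) is false, then limit=-3, then (not ((extra * limit) != abs(2))) is false, then count=-2, then count=0, then returns 2 — matching result 2.
Sweeping the whole domain (245 inputs) finds no disagreement.
verdict: equivalent


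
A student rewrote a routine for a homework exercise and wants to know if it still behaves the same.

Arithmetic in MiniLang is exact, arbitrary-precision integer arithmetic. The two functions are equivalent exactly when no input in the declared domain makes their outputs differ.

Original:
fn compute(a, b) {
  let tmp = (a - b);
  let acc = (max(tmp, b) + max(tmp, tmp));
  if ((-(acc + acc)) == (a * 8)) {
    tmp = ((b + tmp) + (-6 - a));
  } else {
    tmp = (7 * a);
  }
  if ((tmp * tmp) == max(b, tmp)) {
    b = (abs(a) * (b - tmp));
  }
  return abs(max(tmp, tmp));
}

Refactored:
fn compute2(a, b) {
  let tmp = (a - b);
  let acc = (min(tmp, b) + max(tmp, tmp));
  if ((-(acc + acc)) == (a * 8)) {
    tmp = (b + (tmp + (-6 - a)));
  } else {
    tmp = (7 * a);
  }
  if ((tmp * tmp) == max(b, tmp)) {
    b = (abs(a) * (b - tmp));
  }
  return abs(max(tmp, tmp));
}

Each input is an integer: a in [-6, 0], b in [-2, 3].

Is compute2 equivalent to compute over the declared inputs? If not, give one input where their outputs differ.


The rewrite breaks on a=0, b=-2, where the results are 0 and 6.
compute: tmp = 2; acc = 4; ((-(acc + acc)) == (a * 8)) -> false; tmp = 0; ((tmp * tmp) == max(b, tmp)) -> true; b = 0; return 0
compute2: tmp = 2; acc = 0; ((-(acc + acc)) == (a * 8)) -> true; tmp = -6; ((tmp * tmp) == max(b, tmp)) -> false; return 6
verdict: not equivalent; witness: a=0, b=-2


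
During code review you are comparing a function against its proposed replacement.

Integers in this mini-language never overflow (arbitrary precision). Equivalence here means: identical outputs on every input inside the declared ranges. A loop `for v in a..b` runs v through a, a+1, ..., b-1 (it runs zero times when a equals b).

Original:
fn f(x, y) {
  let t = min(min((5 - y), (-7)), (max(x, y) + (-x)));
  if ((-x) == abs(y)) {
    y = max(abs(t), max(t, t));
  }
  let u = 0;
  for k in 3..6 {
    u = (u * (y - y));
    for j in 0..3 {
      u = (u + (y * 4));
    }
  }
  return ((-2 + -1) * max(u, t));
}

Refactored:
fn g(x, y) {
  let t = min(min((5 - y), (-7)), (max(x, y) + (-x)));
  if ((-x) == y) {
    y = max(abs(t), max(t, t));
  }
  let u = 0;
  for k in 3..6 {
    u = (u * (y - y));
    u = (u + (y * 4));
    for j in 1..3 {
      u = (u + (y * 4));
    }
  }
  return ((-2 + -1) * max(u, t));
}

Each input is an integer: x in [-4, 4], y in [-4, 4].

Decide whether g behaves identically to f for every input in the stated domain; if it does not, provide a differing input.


At x=-4, y=-4: f gives -252, g gives 21.
verdict: not equivalent; witness: x=-4, y=-4


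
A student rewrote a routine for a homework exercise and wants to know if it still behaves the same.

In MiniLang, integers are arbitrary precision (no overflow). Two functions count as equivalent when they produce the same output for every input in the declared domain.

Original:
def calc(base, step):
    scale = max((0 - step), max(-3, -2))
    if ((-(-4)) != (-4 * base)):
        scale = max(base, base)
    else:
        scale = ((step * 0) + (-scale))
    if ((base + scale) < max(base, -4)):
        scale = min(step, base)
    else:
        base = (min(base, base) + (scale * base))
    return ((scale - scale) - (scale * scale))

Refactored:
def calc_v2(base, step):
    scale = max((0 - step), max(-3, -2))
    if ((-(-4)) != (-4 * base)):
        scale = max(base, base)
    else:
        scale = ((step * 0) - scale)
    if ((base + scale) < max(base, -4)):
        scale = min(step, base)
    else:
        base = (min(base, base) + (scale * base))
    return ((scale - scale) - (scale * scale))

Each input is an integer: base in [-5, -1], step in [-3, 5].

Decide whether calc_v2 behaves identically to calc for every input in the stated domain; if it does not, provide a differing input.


Behavior is preserved: although arithmetic usage differs, the outputs never diverge.
One worked example (base=-4, step=3) — calc: scale = -2; ((-(-4)) != (-4 * base)) -> true; scale = -4; ((base + scale) < max(base, -4)) -> true; scale = -4; return -16; calc_v2: scale = -2; ((-(-4)) != (-4 * base)) -> true; scale = -4; ((base + scale) < max(base, -4)) -> true; scale = -4; return -16; agreement on -16.
An exhaustive pass over the 45 declared inputs shows identical outputs.
verdict: equivalent


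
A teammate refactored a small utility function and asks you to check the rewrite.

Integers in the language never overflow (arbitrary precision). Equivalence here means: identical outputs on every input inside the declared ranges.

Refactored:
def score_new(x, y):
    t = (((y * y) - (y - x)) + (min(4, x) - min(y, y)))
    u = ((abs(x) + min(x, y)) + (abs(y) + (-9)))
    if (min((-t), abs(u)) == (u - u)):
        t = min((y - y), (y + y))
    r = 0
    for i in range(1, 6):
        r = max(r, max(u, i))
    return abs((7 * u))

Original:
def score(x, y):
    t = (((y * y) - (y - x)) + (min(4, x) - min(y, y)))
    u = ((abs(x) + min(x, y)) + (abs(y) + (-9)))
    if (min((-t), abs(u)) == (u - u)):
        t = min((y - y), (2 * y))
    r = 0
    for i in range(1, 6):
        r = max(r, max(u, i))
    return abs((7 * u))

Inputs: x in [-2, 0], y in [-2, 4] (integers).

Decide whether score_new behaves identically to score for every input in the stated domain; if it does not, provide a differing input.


Changes here: arithmetic usage differs; also constant usage differs; the full 21-point sweep finds no disagreement.
verdict: equivalent


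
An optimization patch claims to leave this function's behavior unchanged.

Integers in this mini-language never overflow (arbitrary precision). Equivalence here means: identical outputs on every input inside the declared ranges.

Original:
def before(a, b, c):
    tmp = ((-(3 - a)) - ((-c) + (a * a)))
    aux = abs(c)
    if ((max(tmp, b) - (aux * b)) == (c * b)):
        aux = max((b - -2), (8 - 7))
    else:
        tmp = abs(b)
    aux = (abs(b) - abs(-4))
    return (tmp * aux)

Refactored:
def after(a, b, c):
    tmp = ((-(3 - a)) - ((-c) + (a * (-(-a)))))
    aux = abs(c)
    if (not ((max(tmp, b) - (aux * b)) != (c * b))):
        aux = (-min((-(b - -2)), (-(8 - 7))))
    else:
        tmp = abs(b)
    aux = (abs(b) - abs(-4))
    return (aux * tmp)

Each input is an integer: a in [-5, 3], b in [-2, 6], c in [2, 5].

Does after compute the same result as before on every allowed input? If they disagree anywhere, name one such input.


Equivalent — the differences include min/max/abs usage differs, plus boolean connective usage differs, plus comparison usage differs, yet no declared input distinguishes the two.
Spot check at a=-4, b=3, c=2 — before: tmp=-21, then aux=2, then ((max(tmp, b) - (aux * b)) == (c * b)) is false, then tmp=3, then aux=-1, then returns -3. after: tmp=-21, then aux=2, then (not ((max(tmp, b) - (aux * b)) != (c * b))) is false, then tmp=3, then aux=-1, then returns -3. Both give -3.
An exhaustive pass over the 324 declared inputs shows identical outputs.
verdict: equivalent
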